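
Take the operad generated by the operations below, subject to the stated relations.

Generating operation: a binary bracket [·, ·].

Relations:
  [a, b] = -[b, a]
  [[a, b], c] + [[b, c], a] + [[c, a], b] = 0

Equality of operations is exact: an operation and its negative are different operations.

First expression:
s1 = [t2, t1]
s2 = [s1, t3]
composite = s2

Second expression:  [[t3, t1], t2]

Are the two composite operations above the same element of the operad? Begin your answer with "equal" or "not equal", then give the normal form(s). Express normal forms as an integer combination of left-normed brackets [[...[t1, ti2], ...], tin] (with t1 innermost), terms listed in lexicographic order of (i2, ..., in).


not equal; the first gives -[[t1, t2], t3] and the second -[[t1, t3], t2]

Normal form of the first expression: -[[t1, t2], t3]
Normal form of the second expression: -[[t1, t3], t2]
The forms do not match — not equal.


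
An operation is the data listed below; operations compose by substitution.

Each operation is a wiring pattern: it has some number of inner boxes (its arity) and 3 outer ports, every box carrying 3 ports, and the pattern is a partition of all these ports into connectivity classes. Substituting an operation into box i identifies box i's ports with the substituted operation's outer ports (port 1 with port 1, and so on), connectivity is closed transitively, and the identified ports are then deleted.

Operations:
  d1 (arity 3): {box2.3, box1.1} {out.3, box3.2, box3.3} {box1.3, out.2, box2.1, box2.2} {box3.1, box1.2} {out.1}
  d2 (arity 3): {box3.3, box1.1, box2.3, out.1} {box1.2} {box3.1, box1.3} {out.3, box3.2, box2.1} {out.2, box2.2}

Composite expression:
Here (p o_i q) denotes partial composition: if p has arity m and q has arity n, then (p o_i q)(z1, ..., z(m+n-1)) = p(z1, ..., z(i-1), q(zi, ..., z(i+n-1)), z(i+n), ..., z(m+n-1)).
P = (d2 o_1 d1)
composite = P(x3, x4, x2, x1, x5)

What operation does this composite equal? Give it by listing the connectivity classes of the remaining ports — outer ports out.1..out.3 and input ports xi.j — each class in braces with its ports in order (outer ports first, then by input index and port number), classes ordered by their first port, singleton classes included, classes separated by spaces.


{out.1, x1.3, x5.3} {out.2, x1.2} {out.3, x1.1, x5.2} {x2.1, x3.2} {x2.2, x2.3, x5.1} {x3.1, x4.3} {x3.3, x4.1, x4.2}

Connectivity passes through glued d2-boundaries; trace each wire chain.
the subtree at d1 composes to {out.1} {out.2, x3.3, x4.1, x4.2} {out.3, x2.2, x2.3} {x2.1, x3.2} {x3.1, x4.3} on (x3, x4, x2); out.j = own outer ports
the subtree at d2 composes to {out.1, x1.3, x5.3} {out.2, x1.2} {out.3, x1.1, x5.2} {x2.1, x3.2} {x2.2, x2.3, x5.1} {x3.1, x4.3} {x3.3, x4.1, x4.2} on (x3, x4, x2, x1, x5); out.j = own outer ports


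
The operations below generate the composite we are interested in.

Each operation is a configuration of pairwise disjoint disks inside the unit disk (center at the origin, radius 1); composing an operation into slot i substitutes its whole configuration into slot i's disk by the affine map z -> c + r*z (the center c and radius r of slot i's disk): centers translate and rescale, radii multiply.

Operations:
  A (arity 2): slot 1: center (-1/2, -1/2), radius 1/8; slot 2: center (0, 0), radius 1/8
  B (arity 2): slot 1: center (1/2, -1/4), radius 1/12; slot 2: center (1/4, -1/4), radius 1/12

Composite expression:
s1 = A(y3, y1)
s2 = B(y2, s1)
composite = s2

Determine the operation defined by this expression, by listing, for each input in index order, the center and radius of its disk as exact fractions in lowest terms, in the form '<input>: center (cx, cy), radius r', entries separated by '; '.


y1: center (1/4, -1/4), radius 1/96; y2: center (1/2, -1/4), radius 1/12; y3: center (5/24, -7/24), radius 1/96

Affine substitution under B: radii multiply and y-centers shift.
for y2, the 1-step affine chain lands on center (1/2, -1/4), radius 1/12
for y3, the 2-step affine chain lands on center (5/24, -7/24), radius 1/96
for y1, the 2-step affine chain lands on center (1/4, -1/4), radius 1/96


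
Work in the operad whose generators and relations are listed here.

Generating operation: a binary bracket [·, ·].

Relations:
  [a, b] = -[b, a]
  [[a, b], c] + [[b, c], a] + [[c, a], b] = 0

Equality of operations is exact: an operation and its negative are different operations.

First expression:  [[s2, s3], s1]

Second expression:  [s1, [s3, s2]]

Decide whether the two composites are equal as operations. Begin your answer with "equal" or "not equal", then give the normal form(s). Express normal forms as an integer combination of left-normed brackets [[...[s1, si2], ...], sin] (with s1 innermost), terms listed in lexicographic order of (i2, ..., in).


equal; the common form is -[[s1, s2], s3] + [[s1, s3], s2]

In normal form, the first expression is -[[s1, s2], s3] + [[s1, s3], s2]
In normal form, the second expression is -[[s1, s2], s3] + [[s1, s3], s2]
Identical normal forms: equal.


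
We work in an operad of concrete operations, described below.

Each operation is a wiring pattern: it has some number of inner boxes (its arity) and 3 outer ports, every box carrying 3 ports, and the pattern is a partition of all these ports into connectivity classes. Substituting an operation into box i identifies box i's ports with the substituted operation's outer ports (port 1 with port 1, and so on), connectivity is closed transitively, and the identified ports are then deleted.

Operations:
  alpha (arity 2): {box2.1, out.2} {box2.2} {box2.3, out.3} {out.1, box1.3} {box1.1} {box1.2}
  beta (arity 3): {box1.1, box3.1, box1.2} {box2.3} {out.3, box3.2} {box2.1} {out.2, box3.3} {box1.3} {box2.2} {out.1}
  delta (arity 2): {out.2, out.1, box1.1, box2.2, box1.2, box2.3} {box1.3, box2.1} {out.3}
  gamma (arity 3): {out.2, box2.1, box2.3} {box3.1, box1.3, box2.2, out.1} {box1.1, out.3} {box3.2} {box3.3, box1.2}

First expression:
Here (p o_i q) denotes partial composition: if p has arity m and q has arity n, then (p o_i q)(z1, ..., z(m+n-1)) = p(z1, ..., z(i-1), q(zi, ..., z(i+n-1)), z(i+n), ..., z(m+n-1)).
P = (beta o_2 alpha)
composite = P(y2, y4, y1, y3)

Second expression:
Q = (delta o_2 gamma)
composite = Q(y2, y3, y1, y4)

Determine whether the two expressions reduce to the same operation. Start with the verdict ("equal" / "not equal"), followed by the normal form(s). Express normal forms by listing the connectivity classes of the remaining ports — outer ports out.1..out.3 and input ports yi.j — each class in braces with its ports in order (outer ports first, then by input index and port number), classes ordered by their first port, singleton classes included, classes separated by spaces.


Reducing the first expression gives {out.1} {out.2, y3.3} {out.3, y3.2} {y1.1} {y1.2} {y1.3} {y2.1, y2.2, y3.1} {y2.3} {y4.1} {y4.2} {y4.3}
Reducing the second expression gives {out.1, out.2, y1.1, y1.3, y2.1, y2.2, y3.1} {out.3} {y1.2, y2.3, y3.3, y4.1} {y3.2, y4.3} {y4.2}
Different reductions; not equal.

not equal — first {out.1} {out.2, y3.3} {out.3, y3.2} {y1.1} {y1.2} {y1.3} {y2.1, y2.2, y3.1} {y2.3} {y4.1} {y4.2} {y4.3}, second {out.1, out.2, y1.1, y1.3, y2.1, y2.2, y3.1} {out.3} {y1.2, y2.3, y3.3, y4.1} {y3.2, y4.3} {y4.2}


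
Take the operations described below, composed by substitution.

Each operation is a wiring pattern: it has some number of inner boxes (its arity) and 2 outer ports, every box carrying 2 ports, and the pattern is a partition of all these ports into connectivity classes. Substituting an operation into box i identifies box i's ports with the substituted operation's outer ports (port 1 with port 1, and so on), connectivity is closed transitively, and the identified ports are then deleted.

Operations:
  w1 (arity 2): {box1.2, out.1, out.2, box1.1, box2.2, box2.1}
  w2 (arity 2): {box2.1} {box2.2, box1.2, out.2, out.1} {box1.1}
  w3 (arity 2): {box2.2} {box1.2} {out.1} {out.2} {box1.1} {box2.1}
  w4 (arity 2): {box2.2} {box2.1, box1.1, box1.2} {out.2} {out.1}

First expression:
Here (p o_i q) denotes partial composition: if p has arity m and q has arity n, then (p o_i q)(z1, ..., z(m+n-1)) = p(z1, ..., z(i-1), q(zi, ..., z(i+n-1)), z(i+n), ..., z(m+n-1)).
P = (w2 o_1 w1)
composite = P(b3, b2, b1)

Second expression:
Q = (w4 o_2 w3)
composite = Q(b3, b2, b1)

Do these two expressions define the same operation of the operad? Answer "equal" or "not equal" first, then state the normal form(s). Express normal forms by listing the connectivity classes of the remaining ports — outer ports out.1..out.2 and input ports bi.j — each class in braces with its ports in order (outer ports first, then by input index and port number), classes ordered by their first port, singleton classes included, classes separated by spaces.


not equal; the first gives {out.1, out.2, b1.2, b2.1, b2.2, b3.1, b3.2} {b1.1} and the second {out.1} {out.2} {b1.1} {b1.2} {b2.1} {b2.2} {b3.1, b3.2}

In normal form, the first expression is {out.1, out.2, b1.2, b2.1, b2.2, b3.1, b3.2} {b1.1}
In normal form, the second expression is {out.1} {out.2} {b1.1} {b1.2} {b2.1} {b2.2} {b3.1, b3.2}
The normal forms differ: not equal.


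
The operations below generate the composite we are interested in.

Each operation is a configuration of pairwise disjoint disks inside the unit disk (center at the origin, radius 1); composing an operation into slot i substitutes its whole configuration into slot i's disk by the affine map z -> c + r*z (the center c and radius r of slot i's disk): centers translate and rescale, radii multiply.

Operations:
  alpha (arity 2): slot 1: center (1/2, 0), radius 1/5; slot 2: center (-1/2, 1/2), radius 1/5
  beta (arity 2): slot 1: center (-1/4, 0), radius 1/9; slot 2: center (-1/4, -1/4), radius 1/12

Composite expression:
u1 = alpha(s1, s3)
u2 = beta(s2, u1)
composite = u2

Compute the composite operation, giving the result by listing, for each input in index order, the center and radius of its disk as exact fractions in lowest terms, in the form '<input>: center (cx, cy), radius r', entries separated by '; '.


s1: center (-5/24, -1/4), radius 1/60; s2: center (-1/4, 0), radius 1/9; s3: center (-7/24, -5/24), radius 1/60

Below beta, radii multiply path by path; the s-disk centers shift.
tracing s2 down its 1-map path: center (-1/4, 0), radius 1/9
tracing s1 down its 2-map path: center (-5/24, -1/4), radius 1/60
tracing s3 down its 2-map path: center (-7/24, -5/24), radius 1/60


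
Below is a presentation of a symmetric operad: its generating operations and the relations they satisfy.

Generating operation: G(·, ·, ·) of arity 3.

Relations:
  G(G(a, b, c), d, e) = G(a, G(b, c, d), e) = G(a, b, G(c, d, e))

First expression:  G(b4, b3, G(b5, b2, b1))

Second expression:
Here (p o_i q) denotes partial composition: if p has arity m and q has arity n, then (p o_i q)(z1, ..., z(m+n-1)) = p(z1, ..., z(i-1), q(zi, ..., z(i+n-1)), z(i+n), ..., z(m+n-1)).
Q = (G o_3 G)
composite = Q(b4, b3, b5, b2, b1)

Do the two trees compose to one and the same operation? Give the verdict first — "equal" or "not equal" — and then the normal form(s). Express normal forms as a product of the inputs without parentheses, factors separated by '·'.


equal; the common form is b4 · b3 · b5 · b2 · b1


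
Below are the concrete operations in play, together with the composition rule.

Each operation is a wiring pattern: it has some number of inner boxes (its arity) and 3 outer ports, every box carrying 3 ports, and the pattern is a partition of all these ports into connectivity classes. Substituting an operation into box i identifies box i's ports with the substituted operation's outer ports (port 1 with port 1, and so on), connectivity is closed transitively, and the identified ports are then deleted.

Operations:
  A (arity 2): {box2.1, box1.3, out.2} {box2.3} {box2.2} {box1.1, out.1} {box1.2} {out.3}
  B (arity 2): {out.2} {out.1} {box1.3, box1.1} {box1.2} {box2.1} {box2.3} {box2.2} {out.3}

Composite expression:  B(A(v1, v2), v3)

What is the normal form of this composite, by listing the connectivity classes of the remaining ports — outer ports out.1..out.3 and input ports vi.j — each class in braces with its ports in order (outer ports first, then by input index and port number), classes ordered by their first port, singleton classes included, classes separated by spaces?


Two ports join when wires chain via B-identified ports.
stage A: inputs (v1, v2), connectivity {out.1, v1.1} {out.2, v1.3, v2.1} {out.3} {v1.2} {v2.2} {v2.3}, out.j its boundary
stage B: inputs (v1, v2, v3), connectivity {out.1} {out.2} {out.3} {v1.1} {v1.2} {v1.3, v2.1} {v2.2} {v2.3} {v3.1} {v3.2} {v3.3}, out.j its boundary

{out.1} {out.2} {out.3} {v1.1} {v1.2} {v1.3, v2.1} {v2.2} {v2.3} {v3.1} {v3.2} {v3.3}


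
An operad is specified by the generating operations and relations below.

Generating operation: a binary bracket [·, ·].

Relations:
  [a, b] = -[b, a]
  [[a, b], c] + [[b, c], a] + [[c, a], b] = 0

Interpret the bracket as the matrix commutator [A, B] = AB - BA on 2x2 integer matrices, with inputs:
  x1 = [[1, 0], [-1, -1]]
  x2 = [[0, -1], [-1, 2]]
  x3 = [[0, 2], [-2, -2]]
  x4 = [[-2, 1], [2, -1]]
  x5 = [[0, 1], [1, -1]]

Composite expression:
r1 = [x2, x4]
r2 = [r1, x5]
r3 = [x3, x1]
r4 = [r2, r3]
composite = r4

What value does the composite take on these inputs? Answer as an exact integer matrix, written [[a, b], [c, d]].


[[26, 68], [-60, -26]]

[x2, x4] = [[-1, -3], [5, 1]]
[[x2, x4], x5] = [[-8, 1], [7, 8]]
[x3, x1] = [[-2, -4], [-2, 2]]
[[[x2, x4], x5], [x3, x1]] = [[26, 68], [-60, -26]]


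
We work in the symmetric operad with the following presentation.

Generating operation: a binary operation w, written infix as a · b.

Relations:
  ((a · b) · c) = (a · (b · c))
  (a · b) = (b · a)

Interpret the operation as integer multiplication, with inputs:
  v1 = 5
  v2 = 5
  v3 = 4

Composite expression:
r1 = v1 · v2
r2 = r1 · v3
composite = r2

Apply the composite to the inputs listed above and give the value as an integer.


(v1 · v2) = 25
((v1 · v2) · v3) = 100

100


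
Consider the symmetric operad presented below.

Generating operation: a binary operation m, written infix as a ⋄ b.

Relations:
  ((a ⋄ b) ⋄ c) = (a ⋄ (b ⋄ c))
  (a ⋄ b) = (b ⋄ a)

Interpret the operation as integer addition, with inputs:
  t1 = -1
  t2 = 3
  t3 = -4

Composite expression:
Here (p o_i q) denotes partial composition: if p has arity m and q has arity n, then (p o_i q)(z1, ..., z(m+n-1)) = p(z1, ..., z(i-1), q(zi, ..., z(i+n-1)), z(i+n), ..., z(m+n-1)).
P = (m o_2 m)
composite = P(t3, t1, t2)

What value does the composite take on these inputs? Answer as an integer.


(t1 ⋄ t2) = 2
(t3 ⋄ (t1 ⋄ t2)) = -2

-2


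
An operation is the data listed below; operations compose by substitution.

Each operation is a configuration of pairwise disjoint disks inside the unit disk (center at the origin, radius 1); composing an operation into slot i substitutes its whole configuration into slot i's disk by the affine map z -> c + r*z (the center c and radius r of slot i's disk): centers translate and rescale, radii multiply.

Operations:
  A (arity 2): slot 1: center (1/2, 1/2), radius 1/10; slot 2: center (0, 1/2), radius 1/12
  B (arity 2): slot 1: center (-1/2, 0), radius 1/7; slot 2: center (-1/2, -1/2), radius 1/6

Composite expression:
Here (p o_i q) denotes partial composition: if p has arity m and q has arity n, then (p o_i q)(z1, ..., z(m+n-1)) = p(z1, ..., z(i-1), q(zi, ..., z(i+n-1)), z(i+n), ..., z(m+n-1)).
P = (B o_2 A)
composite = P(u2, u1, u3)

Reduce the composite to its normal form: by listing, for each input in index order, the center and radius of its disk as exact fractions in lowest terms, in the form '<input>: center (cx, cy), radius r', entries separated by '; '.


u1: center (-5/12, -5/12), radius 1/60; u2: center (-1/2, 0), radius 1/7; u3: center (-1/2, -5/12), radius 1/72

Each u-disk chains the slot maps above it in B; radii multiply.
input u2: applying the 1 nested substitution gives center (-1/2, 0), radius 1/7
input u1: applying the 2 nested substitutions gives center (-5/12, -5/12), radius 1/60
input u3: applying the 2 nested substitutions gives center (-1/2, -5/12), radius 1/72


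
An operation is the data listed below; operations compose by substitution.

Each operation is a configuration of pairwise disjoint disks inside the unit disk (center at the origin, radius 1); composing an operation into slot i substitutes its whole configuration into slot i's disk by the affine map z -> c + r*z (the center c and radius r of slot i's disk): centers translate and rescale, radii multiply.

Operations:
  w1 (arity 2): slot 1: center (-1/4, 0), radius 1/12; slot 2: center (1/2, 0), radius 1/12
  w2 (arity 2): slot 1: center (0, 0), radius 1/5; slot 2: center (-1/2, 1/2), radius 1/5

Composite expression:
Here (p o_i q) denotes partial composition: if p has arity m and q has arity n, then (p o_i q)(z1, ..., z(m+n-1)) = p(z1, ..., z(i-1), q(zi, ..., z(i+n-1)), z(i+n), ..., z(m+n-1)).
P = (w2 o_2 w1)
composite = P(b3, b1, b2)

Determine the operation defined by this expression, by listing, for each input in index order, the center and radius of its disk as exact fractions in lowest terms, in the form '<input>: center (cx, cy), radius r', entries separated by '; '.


b1: center (-11/20, 1/2), radius 1/60; b2: center (-2/5, 1/2), radius 1/60; b3: center (0, 0), radius 1/5

Follow each b-input down from w2: c' goes to c + r*c', radius to r*r'.
input b3: applying the 1 nested substitution gives center (0, 0), radius 1/5
input b1: applying the 2 nested substitutions gives center (-11/20, 1/2), radius 1/60
input b2: applying the 2 nested substitutions gives center (-2/5, 1/2), radius 1/60


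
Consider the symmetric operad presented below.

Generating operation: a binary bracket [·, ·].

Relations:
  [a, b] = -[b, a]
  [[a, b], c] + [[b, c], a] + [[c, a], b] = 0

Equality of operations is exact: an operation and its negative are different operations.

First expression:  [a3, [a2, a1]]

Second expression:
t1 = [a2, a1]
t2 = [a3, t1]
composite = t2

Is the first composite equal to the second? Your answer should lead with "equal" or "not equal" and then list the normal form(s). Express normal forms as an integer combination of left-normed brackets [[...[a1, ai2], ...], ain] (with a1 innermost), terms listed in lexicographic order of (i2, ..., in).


equal — both sides give [[a1, a2], a3]

Normal form of the first expression: [[a1, a2], a3]
Normal form of the second expression: [[a1, a2], a3]
Both agree, so they are equal.


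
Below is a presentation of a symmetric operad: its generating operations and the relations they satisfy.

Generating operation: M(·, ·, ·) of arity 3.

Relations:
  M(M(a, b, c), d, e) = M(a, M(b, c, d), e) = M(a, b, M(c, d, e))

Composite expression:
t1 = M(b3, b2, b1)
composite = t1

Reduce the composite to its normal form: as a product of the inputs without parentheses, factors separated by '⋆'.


b3 ⋆ b2 ⋆ b1


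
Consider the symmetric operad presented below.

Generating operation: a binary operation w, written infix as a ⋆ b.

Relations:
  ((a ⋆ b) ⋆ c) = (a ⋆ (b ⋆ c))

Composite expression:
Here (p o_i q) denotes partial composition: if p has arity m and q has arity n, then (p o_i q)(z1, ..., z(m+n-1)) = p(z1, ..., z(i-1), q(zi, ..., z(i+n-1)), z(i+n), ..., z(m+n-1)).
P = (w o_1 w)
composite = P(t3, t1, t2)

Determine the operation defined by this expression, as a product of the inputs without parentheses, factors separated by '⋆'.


Every regrouping of w is equal, so read the t-inputs in written order.
(t3 ⋆ t1) unparenthesizes to t3 ⋆ t1
((t3 ⋆ t1) ⋆ t2) unparenthesizes to t3 ⋆ t1 ⋆ t2

t3 ⋆ t1 ⋆ t2


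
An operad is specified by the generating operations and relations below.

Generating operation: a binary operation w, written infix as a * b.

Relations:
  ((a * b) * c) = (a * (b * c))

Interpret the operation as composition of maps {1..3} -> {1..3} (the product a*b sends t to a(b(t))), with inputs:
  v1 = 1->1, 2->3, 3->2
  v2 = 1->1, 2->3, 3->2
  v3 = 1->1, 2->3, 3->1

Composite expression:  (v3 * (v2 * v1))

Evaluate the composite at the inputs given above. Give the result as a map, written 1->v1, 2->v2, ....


(v2 * v1) = 1->1, 2->2, 3->3
(v3 * (v2 * v1)) = 1->1, 2->3, 3->1

1->1, 2->3, 3->1


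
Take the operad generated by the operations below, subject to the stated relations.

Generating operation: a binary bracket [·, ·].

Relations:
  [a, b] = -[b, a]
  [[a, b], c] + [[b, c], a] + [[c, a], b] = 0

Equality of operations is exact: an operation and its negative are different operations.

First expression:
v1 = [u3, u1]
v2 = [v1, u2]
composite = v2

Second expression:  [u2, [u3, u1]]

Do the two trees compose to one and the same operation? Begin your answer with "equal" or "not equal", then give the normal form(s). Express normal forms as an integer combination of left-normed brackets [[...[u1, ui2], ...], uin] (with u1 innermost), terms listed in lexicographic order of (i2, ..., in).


not equal; the first gives -[[u1, u3], u2] and the second [[u1, u3], u2]

In normal form, the first expression is -[[u1, u3], u2]
In normal form, the second expression is [[u1, u3], u2]
The forms do not match — not equal.


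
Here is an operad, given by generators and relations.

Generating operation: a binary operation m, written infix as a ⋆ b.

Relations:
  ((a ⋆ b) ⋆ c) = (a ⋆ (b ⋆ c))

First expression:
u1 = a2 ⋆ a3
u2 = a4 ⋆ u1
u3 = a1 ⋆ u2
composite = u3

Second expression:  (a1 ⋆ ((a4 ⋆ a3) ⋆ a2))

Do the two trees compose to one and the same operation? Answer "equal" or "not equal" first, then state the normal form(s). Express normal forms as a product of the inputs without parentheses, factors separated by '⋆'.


not equal: they reduce to a1 ⋆ a4 ⋆ a2 ⋆ a3 and a1 ⋆ a4 ⋆ a3 ⋆ a2

The first expression reduces to a1 ⋆ a4 ⋆ a2 ⋆ a3
The second expression reduces to a1 ⋆ a4 ⋆ a3 ⋆ a2
The normal forms differ: not equal.


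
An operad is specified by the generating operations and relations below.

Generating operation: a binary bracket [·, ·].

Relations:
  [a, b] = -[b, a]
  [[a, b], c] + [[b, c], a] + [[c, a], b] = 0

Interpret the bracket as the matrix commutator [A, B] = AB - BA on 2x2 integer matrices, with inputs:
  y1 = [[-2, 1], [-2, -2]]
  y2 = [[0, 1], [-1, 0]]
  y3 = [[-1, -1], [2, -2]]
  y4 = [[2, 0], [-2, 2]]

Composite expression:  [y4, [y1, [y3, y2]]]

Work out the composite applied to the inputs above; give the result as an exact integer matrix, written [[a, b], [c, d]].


[[4, 0], [-12, -4]]

[y3, y2] = [[-1, 1], [1, 1]]
[y1, [y3, y2]] = [[3, 2], [4, -3]]
[y4, [y1, [y3, y2]]] = [[4, 0], [-12, -4]]


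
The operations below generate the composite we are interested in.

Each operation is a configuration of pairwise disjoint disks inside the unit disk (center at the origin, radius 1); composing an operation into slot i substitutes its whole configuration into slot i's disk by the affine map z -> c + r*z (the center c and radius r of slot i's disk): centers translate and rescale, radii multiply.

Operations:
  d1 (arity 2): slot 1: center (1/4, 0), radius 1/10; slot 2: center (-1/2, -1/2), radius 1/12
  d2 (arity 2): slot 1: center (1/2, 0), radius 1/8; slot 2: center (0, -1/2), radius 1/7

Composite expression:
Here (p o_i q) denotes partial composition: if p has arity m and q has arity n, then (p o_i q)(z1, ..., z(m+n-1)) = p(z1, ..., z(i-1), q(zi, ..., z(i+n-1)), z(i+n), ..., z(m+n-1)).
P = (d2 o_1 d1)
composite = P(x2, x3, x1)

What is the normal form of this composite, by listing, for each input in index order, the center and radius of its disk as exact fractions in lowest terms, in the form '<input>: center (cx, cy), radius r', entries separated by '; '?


x1: center (0, -1/2), radius 1/7; x2: center (17/32, 0), radius 1/80; x3: center (7/16, -1/16), radius 1/96

Follow each x-input down from d2: c' goes to c + r*c', radius to r*r'.
input x2: applying the 2 nested substitutions gives center (17/32, 0), radius 1/80
input x3: applying the 2 nested substitutions gives center (7/16, -1/16), radius 1/96
input x1: applying the 1 nested substitution gives center (0, -1/2), radius 1/7


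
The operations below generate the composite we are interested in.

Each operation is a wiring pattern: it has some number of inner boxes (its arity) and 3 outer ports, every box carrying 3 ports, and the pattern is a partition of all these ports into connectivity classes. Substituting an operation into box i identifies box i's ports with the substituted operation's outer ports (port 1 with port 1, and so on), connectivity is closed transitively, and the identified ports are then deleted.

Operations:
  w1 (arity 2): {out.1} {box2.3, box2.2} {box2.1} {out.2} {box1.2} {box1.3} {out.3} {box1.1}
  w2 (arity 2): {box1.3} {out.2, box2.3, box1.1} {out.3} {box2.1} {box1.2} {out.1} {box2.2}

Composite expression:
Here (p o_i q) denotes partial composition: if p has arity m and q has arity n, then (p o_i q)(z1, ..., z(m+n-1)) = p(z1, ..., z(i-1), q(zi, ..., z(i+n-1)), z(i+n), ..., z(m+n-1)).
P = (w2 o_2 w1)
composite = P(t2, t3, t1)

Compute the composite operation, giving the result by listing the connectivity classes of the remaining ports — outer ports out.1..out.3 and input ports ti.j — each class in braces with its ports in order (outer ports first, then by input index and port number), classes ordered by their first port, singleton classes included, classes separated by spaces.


{out.1} {out.2, t2.1} {out.3} {t1.1} {t1.2, t1.3} {t2.2} {t2.3} {t3.1} {t3.2} {t3.3}

Connectivity passes through glued w2-boundaries; trace each wire chain.
w1 over (t3, t1) gives {out.1} {out.2} {out.3} {t1.1} {t1.2, t1.3} {t3.1} {t3.2} {t3.3}, out.j being that stage's outer ports
w2 over (t2, t3, t1) gives {out.1} {out.2, t2.1} {out.3} {t1.1} {t1.2, t1.3} {t2.2} {t2.3} {t3.1} {t3.2} {t3.3}, out.j being that stage's outer ports


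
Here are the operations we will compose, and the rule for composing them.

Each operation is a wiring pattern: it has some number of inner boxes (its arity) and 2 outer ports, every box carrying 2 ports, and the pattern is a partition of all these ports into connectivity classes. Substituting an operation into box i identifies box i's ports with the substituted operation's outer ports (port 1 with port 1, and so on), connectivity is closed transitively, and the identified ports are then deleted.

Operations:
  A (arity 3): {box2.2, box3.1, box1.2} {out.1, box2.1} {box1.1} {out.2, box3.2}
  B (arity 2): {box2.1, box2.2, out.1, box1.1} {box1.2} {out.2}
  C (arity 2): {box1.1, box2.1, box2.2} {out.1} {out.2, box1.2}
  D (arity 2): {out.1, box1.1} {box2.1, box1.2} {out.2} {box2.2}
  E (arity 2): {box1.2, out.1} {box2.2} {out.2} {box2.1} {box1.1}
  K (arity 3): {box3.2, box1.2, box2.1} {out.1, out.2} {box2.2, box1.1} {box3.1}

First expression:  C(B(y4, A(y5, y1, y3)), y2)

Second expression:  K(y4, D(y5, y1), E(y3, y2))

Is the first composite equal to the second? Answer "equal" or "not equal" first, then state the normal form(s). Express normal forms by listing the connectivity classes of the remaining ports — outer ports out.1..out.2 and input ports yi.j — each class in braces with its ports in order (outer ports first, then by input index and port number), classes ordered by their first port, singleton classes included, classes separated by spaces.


not equal; first: {out.1} {out.2} {y1.1, y2.1, y2.2, y3.2, y4.1} {y1.2, y3.1, y5.2} {y4.2} {y5.1}; second: {out.1, out.2} {y1.1, y5.2} {y1.2} {y2.1} {y2.2} {y3.1} {y3.2} {y4.1} {y4.2, y5.1}

In normal form, the first expression is {out.1} {out.2} {y1.1, y2.1, y2.2, y3.2, y4.1} {y1.2, y3.1, y5.2} {y4.2} {y5.1}
In normal form, the second expression is {out.1, out.2} {y1.1, y5.2} {y1.2} {y2.1} {y2.2} {y3.1} {y3.2} {y4.1} {y4.2, y5.1}
Distinct normal forms: not equal.


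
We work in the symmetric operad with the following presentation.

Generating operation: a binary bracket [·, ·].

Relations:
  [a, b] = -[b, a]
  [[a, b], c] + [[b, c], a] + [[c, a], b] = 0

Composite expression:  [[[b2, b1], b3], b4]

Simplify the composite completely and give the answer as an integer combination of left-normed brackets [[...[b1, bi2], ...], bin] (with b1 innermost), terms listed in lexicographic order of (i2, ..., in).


-[[[b1, b2], b3], b4]


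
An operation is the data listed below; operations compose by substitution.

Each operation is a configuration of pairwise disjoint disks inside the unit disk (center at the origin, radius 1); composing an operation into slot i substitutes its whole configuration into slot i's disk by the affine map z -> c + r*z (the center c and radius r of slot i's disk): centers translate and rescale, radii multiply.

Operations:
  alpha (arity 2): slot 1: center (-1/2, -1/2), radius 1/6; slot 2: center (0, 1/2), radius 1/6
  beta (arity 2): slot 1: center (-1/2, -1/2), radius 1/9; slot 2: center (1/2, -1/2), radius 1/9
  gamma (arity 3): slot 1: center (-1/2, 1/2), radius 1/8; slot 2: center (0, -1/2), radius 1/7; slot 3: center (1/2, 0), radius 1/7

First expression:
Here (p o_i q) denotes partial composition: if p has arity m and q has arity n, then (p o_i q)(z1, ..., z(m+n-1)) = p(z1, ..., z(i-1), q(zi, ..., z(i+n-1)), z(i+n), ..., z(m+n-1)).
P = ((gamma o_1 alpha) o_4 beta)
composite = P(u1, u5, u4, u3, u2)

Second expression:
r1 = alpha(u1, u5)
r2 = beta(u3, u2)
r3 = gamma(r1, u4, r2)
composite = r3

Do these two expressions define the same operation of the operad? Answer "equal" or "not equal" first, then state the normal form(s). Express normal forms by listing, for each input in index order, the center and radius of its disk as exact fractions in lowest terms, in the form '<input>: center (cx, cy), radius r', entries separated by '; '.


Normal form of the first expression: u1: center (-9/16, 7/16), radius 1/48; u2: center (4/7, -1/14), radius 1/63; u3: center (3/7, -1/14), radius 1/63; u4: center (0, -1/2), radius 1/7; u5: center (-1/2, 9/16), radius 1/48
Normal form of the second expression: u1: center (-9/16, 7/16), radius 1/48; u2: center (4/7, -1/14), radius 1/63; u3: center (3/7, -1/14), radius 1/63; u4: center (0, -1/2), radius 1/7; u5: center (-1/2, 9/16), radius 1/48
Identical normal forms: equal.

equal — both sides give u1: center (-9/16, 7/16), radius 1/48; u2: center (4/7, -1/14), radius 1/63; u3: center (3/7, -1/14), radius 1/63; u4: center (0, -1/2), radius 1/7; u5: center (-1/2, 9/16), radius 1/48


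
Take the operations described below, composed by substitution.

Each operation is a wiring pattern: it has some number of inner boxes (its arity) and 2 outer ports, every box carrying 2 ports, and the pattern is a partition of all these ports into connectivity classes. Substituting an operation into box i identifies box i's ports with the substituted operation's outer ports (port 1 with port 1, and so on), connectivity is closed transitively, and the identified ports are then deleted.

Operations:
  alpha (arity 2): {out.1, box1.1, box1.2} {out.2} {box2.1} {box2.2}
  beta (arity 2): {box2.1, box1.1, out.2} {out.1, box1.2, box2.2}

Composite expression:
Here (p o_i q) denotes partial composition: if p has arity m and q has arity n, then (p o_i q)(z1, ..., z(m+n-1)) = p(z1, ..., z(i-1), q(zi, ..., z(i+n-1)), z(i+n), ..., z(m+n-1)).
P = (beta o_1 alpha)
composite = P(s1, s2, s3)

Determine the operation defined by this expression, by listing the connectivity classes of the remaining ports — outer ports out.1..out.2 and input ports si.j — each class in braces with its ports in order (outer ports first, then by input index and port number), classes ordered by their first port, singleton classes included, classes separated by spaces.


{out.1, s3.2} {out.2, s1.1, s1.2, s3.1} {s2.1} {s2.2}

Two ports join when wires chain via beta-identified ports.
after alpha, the pattern on (s1, s2) reads {out.1, s1.1, s1.2} {out.2} {s2.1} {s2.2} (out.j = its outer ports)
after beta, the pattern on (s1, s2, s3) reads {out.1, s3.2} {out.2, s1.1, s1.2, s3.1} {s2.1} {s2.2} (out.j = its outer ports)


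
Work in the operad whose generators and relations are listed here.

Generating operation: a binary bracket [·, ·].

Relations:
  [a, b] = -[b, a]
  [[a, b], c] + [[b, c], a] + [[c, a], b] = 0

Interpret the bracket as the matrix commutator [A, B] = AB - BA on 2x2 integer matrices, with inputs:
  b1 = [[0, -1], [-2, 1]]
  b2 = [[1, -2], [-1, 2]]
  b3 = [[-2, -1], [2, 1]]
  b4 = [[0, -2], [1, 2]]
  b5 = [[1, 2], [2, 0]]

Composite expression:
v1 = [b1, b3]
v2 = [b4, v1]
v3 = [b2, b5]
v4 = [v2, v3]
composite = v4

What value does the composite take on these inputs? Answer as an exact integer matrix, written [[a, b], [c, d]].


[[-12, -48], [-4, 12]]


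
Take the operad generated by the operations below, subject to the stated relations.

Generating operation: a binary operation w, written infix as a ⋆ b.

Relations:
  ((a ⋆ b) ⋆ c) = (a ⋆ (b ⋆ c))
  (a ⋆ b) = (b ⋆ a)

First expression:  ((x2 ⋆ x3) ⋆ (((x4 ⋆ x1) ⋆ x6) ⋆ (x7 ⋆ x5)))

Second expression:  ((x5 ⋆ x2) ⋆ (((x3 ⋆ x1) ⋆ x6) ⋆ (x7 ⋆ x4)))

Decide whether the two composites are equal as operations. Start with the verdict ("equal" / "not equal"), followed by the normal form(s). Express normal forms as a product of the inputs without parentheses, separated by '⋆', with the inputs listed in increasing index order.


equal; both compose to x1 ⋆ x2 ⋆ x3 ⋆ x4 ⋆ x5 ⋆ x6 ⋆ x7

Normal form of the first expression: x1 ⋆ x2 ⋆ x3 ⋆ x4 ⋆ x5 ⋆ x6 ⋆ x7
Normal form of the second expression: x1 ⋆ x2 ⋆ x3 ⋆ x4 ⋆ x5 ⋆ x6 ⋆ x7
The normal forms match — equal.


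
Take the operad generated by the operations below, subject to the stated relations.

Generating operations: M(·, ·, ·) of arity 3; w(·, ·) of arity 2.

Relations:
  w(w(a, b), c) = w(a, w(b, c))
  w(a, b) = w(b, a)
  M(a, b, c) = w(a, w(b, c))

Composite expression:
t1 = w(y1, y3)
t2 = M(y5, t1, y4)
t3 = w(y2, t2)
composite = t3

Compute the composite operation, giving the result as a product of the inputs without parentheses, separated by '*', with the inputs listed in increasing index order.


Shape and order are irrelevant to w; the y-input set decides.
w(y1, y3) spells out as y1 * y3
M(y5, w(y1, y3), y4) spells out as y5 * y1 * y3 * y4
w(y2, M(y5, w(y1, y3), y4)) spells out as y2 * y5 * y1 * y3 * y4
putting the inputs in ascending order: y1 * y2 * y3 * y4 * y5

y1 * y2 * y3 * y4 * y5


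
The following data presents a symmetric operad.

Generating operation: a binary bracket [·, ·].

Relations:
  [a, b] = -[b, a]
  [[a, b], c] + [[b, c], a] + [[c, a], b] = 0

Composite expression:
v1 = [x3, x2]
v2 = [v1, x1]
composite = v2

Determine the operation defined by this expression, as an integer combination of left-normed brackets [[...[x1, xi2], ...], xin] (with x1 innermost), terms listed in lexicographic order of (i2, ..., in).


[[x1, x2], x3] - [[x1, x3], x2]


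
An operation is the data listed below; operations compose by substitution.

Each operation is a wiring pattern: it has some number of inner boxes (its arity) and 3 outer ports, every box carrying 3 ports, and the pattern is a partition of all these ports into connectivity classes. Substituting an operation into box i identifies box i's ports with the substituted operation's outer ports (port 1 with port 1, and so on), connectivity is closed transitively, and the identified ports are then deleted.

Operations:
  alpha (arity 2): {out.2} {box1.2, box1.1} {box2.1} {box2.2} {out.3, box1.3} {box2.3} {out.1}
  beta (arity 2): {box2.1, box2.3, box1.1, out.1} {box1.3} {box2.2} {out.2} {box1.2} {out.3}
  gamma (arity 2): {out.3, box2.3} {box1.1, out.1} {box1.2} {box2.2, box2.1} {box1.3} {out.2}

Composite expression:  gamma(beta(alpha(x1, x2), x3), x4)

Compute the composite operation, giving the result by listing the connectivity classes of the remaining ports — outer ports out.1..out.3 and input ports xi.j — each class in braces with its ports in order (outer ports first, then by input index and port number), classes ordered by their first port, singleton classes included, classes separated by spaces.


{out.1, x3.1, x3.3} {out.2} {out.3, x4.3} {x1.1, x1.2} {x1.3} {x2.1} {x2.2} {x2.3} {x3.2} {x4.1, x4.2}

Two ports join when wires chain via gamma-identified ports.
through alpha, on inputs (x1, x2): {out.1} {out.2} {out.3, x1.3} {x1.1, x1.2} {x2.1} {x2.2} {x2.3} (out.j = stage outer ports)
through beta, on inputs (x1, x2, x3): {out.1, x3.1, x3.3} {out.2} {out.3} {x1.1, x1.2} {x1.3} {x2.1} {x2.2} {x2.3} {x3.2} (out.j = stage outer ports)
through gamma, on inputs (x1, x2, x3, x4): {out.1, x3.1, x3.3} {out.2} {out.3, x4.3} {x1.1, x1.2} {x1.3} {x2.1} {x2.2} {x2.3} {x3.2} {x4.1, x4.2} (out.j = stage outer ports)


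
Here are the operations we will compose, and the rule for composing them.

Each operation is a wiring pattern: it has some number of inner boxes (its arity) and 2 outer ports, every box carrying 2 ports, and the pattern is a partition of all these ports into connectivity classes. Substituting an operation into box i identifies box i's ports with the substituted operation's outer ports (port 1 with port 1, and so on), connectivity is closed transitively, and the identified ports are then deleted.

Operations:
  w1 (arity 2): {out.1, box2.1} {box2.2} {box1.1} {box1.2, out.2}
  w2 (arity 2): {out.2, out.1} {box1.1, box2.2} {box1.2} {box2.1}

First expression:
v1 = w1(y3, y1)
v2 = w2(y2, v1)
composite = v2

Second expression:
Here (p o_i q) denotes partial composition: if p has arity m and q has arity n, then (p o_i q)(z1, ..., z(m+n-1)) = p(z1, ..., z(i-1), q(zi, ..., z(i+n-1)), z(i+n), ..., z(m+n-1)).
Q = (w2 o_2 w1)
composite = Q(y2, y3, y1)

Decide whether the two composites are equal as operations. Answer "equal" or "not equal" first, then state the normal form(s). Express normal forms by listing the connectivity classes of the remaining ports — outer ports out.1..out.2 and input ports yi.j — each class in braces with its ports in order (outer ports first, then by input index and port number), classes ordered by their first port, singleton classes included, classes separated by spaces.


equal; the common form is {out.1, out.2} {y1.1} {y1.2} {y2.1, y3.2} {y2.2} {y3.1}


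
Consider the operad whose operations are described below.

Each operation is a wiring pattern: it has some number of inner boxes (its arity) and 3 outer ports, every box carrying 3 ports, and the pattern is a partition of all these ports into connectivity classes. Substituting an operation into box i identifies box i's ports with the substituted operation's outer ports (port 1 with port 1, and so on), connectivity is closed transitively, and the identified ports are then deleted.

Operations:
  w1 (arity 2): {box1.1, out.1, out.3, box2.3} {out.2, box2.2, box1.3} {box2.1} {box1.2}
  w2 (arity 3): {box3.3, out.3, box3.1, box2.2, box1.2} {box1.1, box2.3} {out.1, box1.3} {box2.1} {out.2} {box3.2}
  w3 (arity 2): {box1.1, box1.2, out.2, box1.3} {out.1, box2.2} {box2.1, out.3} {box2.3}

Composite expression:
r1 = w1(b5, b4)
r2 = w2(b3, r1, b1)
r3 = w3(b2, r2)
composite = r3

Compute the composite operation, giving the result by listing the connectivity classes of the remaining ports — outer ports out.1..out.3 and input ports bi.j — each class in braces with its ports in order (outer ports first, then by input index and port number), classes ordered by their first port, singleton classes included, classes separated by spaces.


{out.1} {out.2, b2.1, b2.2, b2.3} {out.3, b3.3} {b1.1, b1.3, b3.2, b4.2, b5.3} {b1.2} {b3.1, b4.3, b5.1} {b4.1} {b5.2}

Two ports join when wires chain via w3-identified ports.
after w1, the pattern on (b5, b4) reads {out.1, out.3, b4.3, b5.1} {out.2, b4.2, b5.3} {b4.1} {b5.2} (out.j = its outer ports)
after w2, the pattern on (b3, b5, b4, b1) reads {out.1, b3.3} {out.2} {out.3, b1.1, b1.3, b3.2, b4.2, b5.3} {b1.2} {b3.1, b4.3, b5.1} {b4.1} {b5.2} (out.j = its outer ports)
after w3, the pattern on (b2, b3, b5, b4, b1) reads {out.1} {out.2, b2.1, b2.2, b2.3} {out.3, b3.3} {b1.1, b1.3, b3.2, b4.2, b5.3} {b1.2} {b3.1, b4.3, b5.1} {b4.1} {b5.2} (out.j = its outer ports)
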